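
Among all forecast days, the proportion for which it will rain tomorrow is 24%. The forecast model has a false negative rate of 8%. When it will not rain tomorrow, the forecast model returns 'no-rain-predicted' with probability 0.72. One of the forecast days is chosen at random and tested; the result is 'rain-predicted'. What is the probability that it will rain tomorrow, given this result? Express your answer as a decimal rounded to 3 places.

P(H | E) ≈ 0.509

Write H for 'it will rain tomorrow'. Prior odds H:¬H = 0.24/0.76 = 0.31579. For the 'rain-predicted' outcome, the likelihood ratio is 0.92/0.28 = 3.2857.
Posterior odds = 0.31579 × 3.2857 = 1.0376, so P(H|E) = 1.0376/(1+1.0376) = 0.509.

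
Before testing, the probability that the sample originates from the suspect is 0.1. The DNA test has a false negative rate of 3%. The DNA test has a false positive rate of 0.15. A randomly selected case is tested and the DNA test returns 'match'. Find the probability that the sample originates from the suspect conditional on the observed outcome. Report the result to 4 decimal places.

Let H be the event that the sample originates from the suspect. P(H) = 0.1, so P(¬H) = 0.9. With E the 'match' result, P(E|H) = 0.97 and P(E|¬H) = 0.15.
P(E) = 0.97·0.1 + 0.15·0.9 = 0.097000 + 0.13500 = 0.23200.
By Bayes' theorem, P(H|E) = 0.097000 / 0.23200 = 0.4181.

P(H | E) ≈ 0.4181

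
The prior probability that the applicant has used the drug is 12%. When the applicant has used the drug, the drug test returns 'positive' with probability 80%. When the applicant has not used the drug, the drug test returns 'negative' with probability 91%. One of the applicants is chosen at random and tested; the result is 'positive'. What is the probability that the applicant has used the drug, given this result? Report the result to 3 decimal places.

Write H for 'the applicant has used the drug'. Prior odds H:¬H = 0.12/0.88 = 0.13636. For the 'positive' outcome, the likelihood ratio is 0.8/0.09 = 8.8889.
Posterior odds = 0.13636 × 8.8889 = 1.2121, so P(H|E) = 1.2121/(1+1.2121) = 0.548.

P(H | E) ≈ 0.548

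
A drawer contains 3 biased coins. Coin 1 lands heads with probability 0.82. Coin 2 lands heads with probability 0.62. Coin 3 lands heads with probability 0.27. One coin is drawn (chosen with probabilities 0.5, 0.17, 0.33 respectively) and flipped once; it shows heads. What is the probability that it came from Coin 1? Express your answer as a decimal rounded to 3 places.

P(heads|C1) = 0.82; P(heads|C2) = 0.62; P(heads|C3) = 0.27.
Prior × likelihood for each source: 0.5·0.82=0.4100, 0.17·0.62=0.1054, 0.33·0.27=0.08910. Summing gives P(heads) = 0.60450.
P(Coin 1 | heads) = 0.4100 / 0.60450 = 0.678.

Posterior probability ≈ 0.678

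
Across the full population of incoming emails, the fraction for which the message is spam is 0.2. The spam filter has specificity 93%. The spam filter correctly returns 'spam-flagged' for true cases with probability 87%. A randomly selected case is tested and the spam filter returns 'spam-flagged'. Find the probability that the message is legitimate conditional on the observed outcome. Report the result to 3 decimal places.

P(¬H | E) ≈ 0.243

Write H for 'the message is spam'. Prior odds H:¬H = 0.2/0.8 = 0.25000. For the 'spam-flagged' outcome, the likelihood ratio is 0.87/0.07 = 12.429.
Posterior odds = 0.25000 × 12.429 = 3.1071, so P(H|E) = 3.1071/(1+3.1071) = 0.757. Then P(¬H|E) = 1 − 0.757 = 0.243.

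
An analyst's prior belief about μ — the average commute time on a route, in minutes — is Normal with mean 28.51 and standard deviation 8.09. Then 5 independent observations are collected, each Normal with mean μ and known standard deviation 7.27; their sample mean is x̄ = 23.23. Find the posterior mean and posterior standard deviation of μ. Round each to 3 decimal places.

Prior precision 1/τ₀² = 1/8.09² = 0.0152793; data precision n/σ² = 5/7.27² = 0.0946022.
Posterior precision = 0.0152793 + 0.0946022 = 0.109881, giving posterior SD = 1/√0.109881 = 3.017.
Posterior mean = (0.0152793·28.51 + 0.0946022·23.23) / 0.109881 = 23.964.

Posterior mean ≈ 23.964; posterior SD ≈ 3.017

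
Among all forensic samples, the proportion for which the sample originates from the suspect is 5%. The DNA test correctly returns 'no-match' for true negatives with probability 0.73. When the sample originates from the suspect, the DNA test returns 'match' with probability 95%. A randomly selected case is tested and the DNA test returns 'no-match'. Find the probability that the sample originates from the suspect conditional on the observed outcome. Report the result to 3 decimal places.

Let H be the event that the sample originates from the suspect. P(H) = 0.05, so P(¬H) = 0.95. With E the 'no-match' result, P(E|H) = 0.05 and P(E|¬H) = 0.73.
P(E) = 0.05·0.05 + 0.73·0.95 = 0.0025000 + 0.69350 = 0.69600.
By Bayes' theorem, P(H|E) = 0.0025000 / 0.69600 = 0.004.

P(H | E) ≈ 0.004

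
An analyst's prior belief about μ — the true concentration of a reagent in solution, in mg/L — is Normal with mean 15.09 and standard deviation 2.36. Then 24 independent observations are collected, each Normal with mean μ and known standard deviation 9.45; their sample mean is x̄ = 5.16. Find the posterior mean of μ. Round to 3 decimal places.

Posterior mean ≈ 9.137

With known σ, the Normal prior is conjugate. Weight on the data is w = (n/σ²)/(n/σ² + 1/τ₀²) = 0.268749/(0.268749+0.179546) = 0.59949.
Posterior mean = w·x̄ + (1−w)·μ₀ = 0.59949·5.16 + 0.40051·15.09 = 9.137.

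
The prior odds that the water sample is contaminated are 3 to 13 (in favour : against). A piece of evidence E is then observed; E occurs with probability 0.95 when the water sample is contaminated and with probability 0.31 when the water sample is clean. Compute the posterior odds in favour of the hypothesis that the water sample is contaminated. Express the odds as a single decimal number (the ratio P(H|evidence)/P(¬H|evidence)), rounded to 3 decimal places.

Prior odds = 3/13 = 0.23077. In log-odds, ln(0.23077) = -1.4663.
Add log likelihood ratio: ln(3.0645) = 1.1199.
Posterior log-odds = -0.34645, so posterior odds = exp(-0.34645) = 0.70720.

Posterior odds ≈ 0.707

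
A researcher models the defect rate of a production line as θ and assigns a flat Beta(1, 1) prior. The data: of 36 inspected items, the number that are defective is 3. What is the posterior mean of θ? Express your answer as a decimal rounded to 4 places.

Posterior mean ≈ 0.1053

The binomial likelihood is conjugate to the Beta prior: with 3 successes and 33 failures, the posterior is Beta(1+3, 1+33) = Beta(4, 34).
Posterior mean = α/(α+β) = 4/38 = 0.1053.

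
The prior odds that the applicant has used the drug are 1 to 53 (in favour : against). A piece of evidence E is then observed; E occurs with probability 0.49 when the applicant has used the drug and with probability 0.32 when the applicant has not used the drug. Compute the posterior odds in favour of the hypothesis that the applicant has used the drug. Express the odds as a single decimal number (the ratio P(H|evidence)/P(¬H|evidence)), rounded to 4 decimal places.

Posterior odds ≈ 0.0289

Prior odds = 1/53 = 0.018868. In log-odds, ln(0.018868) = -3.9703.
Add log likelihood ratio: ln(1.5312) = 0.42608.
Posterior log-odds = -3.5442, so posterior odds = exp(-3.5442) = 0.028892.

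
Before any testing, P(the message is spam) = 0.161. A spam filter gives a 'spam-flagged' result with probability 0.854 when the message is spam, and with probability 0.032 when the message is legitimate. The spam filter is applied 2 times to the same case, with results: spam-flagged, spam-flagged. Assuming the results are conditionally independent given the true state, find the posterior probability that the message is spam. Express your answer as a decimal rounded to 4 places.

Posterior P(H) ≈ 0.9927

With H the event that the message is spam, the joint likelihood of the observed sequence is P(data|H) = 0.854·0.854 = 0.72932 and P(data|¬H) = 0.032·0.032 = 0.0010240.
Bayes: P(H|data) = 0.161·0.72932 / (0.161·0.72932 + 0.839·0.0010240) = 0.11742/0.11828 = 0.9927.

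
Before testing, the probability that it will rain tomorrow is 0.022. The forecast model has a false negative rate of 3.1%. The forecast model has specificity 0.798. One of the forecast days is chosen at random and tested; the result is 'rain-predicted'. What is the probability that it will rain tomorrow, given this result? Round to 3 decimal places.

P(H | E) ≈ 0.097

Let H be the event that it will rain tomorrow. P(H) = 0.022, so P(¬H) = 0.978. With E the 'rain-predicted' result, P(E|H) = 0.969 and P(E|¬H) = 0.202.
P(E) = 0.969·0.022 + 0.202·0.978 = 0.021318 + 0.19756 = 0.21887.
By Bayes' theorem, P(H|E) = 0.021318 / 0.21887 = 0.097.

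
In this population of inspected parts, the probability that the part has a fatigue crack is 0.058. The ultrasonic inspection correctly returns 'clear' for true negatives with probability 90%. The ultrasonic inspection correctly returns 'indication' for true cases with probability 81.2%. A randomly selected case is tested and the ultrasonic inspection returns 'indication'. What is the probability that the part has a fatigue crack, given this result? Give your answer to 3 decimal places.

Write H for 'the part has a fatigue crack'. Prior odds H:¬H = 0.058/0.942 = 0.061571. For the 'indication' outcome, the likelihood ratio is 0.812/0.1 = 8.1200.
Posterior odds = 0.061571 × 8.1200 = 0.49996, so P(H|E) = 0.49996/(1+0.49996) = 0.333.

P(H | E) ≈ 0.333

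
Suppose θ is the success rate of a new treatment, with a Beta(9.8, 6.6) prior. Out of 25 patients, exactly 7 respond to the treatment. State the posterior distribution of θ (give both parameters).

Observing 7 successes and 18 failures updates Beta(9.8, 6.6) by adding the success and failure counts to the two shape parameters: α = 9.8+7 = 16.8, β = 6.6+18 = 24.6.

Posterior: Beta(16.8, 24.6)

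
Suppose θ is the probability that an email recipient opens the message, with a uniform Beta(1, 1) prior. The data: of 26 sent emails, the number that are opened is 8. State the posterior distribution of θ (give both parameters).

Observing 8 successes and 18 failures updates Beta(1, 1) by adding the success and failure counts to the two shape parameters: α = 1+8 = 9, β = 1+18 = 19.

Posterior: Beta(9, 19)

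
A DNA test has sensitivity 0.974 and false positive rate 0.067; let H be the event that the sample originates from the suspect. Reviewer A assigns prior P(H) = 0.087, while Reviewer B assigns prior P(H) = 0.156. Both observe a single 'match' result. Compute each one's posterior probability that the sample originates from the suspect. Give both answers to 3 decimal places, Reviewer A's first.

P('+'|H) = 0.974, P('+'|¬H) = 0.067.
Reviewer A: numerator 0.974·0.087 = 0.084738; evidence = 0.084738+0.067·0.913 = 0.14591; posterior = 0.581.
Reviewer B: numerator 0.974·0.156 = 0.15194; evidence = 0.15194+0.067·0.844 = 0.20849; posterior = 0.729.

Reviewer A: 0.581; Reviewer B: 0.729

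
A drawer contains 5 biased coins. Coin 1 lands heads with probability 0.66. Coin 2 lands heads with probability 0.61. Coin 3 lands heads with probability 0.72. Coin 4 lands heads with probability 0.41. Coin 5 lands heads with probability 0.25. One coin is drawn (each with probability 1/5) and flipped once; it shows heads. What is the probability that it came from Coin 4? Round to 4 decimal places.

Posterior probability ≈ 0.1547

P(heads|C1) = 0.66; P(heads|C2) = 0.61; P(heads|C3) = 0.72; P(heads|C4) = 0.41; P(heads|C5) = 0.25.
Prior × likelihood for each source: 0.2·0.66=0.1320, 0.2·0.61=0.1220, 0.2·0.72=0.1440, 0.2·0.41=0.08200, 0.2·0.25=0.05000. Summing gives P(heads) = 0.53000.
P(Coin 4 | heads) = 0.08200 / 0.53000 = 0.1547.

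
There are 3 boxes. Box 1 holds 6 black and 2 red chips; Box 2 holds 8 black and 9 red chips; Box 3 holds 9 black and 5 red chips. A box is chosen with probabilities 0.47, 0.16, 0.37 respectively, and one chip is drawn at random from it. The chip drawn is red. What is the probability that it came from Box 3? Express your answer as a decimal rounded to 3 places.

Posterior probability ≈ 0.395

Tabulate prior·likelihood by source: [1] prior 0.47, lik 0.25, product 0.1175; [2] prior 0.16, lik 0.5294, product 0.08471; [3] prior 0.37, lik 0.3571, product 0.1321.
Normalizing constant = 0.33435; the posterior for Box 3 is its product over the sum, 0.1321/0.33435 = 0.395.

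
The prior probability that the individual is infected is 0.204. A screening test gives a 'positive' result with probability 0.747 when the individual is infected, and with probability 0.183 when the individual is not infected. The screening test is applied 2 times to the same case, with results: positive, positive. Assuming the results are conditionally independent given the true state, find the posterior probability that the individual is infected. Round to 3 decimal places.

Posterior P(H) ≈ 0.810

Let H be the event that the individual is infected; start with P(H) = 0.204. P('positive'|H) = 0.747, P('positive'|¬H) = 0.183.
Update on result 1 ('positive'): P(H) ← 0.747·0.2040 / (0.747·0.2040 + 0.183·0.7960) = 0.15239/0.29806 = 0.5113.
Update on result 2 ('positive'): P(H) ← 0.747·0.5113 / (0.747·0.5113 + 0.183·0.4887) = 0.38192/0.47136 = 0.8103.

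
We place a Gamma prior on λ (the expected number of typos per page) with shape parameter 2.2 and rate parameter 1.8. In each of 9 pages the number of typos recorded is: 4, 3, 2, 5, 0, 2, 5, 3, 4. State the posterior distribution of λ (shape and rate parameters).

Total count ∑xᵢ = 28 over n = 9 pages.
Gamma is conjugate to the Poisson likelihood: posterior is Gamma(shape = 2.2+28 = 30.2, rate = 1.8+9 = 10.8).

Posterior: Gamma(shape=30.2, rate=10.8)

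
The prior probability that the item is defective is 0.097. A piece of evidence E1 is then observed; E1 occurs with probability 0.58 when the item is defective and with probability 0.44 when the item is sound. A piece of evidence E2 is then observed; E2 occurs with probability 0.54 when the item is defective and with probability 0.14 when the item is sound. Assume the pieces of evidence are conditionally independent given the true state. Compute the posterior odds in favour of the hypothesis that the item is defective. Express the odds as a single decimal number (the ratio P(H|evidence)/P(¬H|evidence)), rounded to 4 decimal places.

Posterior odds ≈ 0.5462

Prior odds = 0.097/(1−0.097) = 0.10742. In log-odds, ln(0.10742) = -2.2310.
Add log likelihood ratios: ln(1.3182) + ln(3.8571) = 1.6262.
Posterior log-odds = -0.60483, so posterior odds = exp(-0.60483) = 0.54617.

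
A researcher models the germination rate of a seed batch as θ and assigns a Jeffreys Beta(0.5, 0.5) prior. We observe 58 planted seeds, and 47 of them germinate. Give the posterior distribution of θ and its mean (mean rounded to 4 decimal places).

The binomial likelihood is conjugate to the Beta prior: with 47 successes and 11 failures, the posterior is Beta(0.5+47, 0.5+11) = Beta(47.5, 11.5).
E[θ | data] = 47.5/(47.5+11.5) = 0.8051.

Posterior: Beta(47.5, 11.5); mean ≈ 0.8051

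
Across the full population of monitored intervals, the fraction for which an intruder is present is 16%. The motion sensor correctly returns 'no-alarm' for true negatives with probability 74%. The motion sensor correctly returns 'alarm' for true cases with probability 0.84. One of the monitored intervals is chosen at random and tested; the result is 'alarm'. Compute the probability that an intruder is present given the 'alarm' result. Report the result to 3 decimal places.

Let H be the event that an intruder is present. P(H) = 0.16, so P(¬H) = 0.84. With E the 'alarm' result, P(E|H) = 0.84 and P(E|¬H) = 0.26.
P(E) = 0.84·0.16 + 0.26·0.84 = 0.13440 + 0.21840 = 0.35280.
By Bayes' theorem, P(H|E) = 0.13440 / 0.35280 = 0.381.

P(H | E) ≈ 0.381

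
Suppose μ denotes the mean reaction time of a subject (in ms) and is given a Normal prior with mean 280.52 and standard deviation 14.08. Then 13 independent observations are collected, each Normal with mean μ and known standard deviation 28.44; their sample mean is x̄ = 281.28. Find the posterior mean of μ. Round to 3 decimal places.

Posterior mean ≈ 281.098

Prior precision 1/τ₀² = 1/14.08² = 0.00504423; data precision n/σ² = 13/28.44² = 0.0160725.
Posterior precision = 0.00504423 + 0.0160725 = 0.0211168.
Posterior mean = (0.00504423·280.52 + 0.0160725·281.28) / 0.0211168 = 281.098.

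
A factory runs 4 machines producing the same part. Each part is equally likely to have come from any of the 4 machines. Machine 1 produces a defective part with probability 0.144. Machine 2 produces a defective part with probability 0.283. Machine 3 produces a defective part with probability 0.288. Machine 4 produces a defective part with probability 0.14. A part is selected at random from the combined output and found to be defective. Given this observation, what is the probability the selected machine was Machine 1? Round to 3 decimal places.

P(defective|M1) = 0.144; P(defective|M2) = 0.283; P(defective|M3) = 0.288; P(defective|M4) = 0.14.
Prior × likelihood for each source: 0.25·0.144=0.03600, 0.25·0.283=0.07075, 0.25·0.288=0.07200, 0.25·0.14=0.03500. Summing gives P(defective) = 0.21375.
P(Machine 1 | defective) = 0.03600 / 0.21375 = 0.168.

Posterior probability ≈ 0.168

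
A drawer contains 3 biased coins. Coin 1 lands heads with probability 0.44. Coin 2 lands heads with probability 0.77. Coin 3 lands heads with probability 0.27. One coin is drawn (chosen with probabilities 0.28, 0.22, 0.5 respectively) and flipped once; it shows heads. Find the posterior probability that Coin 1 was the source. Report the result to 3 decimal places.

Tabulate prior·likelihood by source: [1] prior 0.28, lik 0.44, product 0.1232; [2] prior 0.22, lik 0.77, product 0.1694; [3] prior 0.5, lik 0.27, product 0.1350.
Normalizing constant = 0.42760; the posterior for Coin 1 is its product over the sum, 0.1232/0.42760 = 0.288.

Posterior probability ≈ 0.288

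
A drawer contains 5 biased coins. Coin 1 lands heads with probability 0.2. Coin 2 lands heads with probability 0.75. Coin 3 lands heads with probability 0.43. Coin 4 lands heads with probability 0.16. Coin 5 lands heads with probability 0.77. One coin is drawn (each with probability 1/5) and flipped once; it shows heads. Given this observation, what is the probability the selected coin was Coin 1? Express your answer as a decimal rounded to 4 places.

Tabulate prior·likelihood by source: [1] prior 0.2, lik 0.2, product 0.04000; [2] prior 0.2, lik 0.75, product 0.1500; [3] prior 0.2, lik 0.43, product 0.08600; [4] prior 0.2, lik 0.16, product 0.03200; [5] prior 0.2, lik 0.77, product 0.1540.
Normalizing constant = 0.46200; the posterior for Coin 1 is its product over the sum, 0.04000/0.46200 = 0.0866.

Posterior probability ≈ 0.0866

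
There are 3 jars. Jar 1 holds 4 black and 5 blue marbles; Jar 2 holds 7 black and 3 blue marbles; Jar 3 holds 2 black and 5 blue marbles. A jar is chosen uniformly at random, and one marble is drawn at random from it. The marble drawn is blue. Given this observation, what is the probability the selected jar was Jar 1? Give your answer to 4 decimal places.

Tabulate prior·likelihood by source: [1] prior 0.333333, lik 0.5556, product 0.1852; [2] prior 0.333333, lik 0.3, product 0.1000; [3] prior 0.333333, lik 0.7143, product 0.2381.
Normalizing constant = 0.52328; the posterior for Jar 1 is its product over the sum, 0.1852/0.52328 = 0.3539.

Posterior probability ≈ 0.3539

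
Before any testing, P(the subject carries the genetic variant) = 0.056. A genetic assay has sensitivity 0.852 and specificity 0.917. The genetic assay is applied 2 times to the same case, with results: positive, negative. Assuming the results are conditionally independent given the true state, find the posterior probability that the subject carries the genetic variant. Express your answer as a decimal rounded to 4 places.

Posterior P(H) ≈ 0.0895

Let H be the event that the subject carries the genetic variant; start with P(H) = 0.056. P('positive'|H) = 0.852, P('positive'|¬H) = 0.083.
Update on result 1 ('positive'): P(H) ← 0.852·0.0560 / (0.852·0.0560 + 0.083·0.9440) = 0.047712/0.12606 = 0.3785.
Update on result 2 ('negative'): P(H) ← 0.148·0.3785 / (0.148·0.3785 + 0.917·0.6215) = 0.056014/0.62595 = 0.0895.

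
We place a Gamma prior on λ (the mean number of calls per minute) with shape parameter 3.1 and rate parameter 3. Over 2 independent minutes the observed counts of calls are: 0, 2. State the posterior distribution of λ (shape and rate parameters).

Total count ∑xᵢ = 2 over n = 2 minutes.
Gamma is conjugate to the Poisson likelihood: posterior is Gamma(shape = 3.1+2 = 5.1, rate = 3+2 = 5).

Posterior: Gamma(shape=5.1, rate=5)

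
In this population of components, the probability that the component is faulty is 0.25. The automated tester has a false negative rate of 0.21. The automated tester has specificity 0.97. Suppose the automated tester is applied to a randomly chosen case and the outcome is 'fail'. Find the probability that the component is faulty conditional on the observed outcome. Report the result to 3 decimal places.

Let H be the event that the component is faulty. P(H) = 0.25, so P(¬H) = 0.75. With E the 'fail' result, P(E|H) = 0.79 and P(E|¬H) = 0.03.
P(E) = 0.79·0.25 + 0.03·0.75 = 0.19750 + 0.022500 = 0.22000.
By Bayes' theorem, P(H|E) = 0.19750 / 0.22000 = 0.898.

P(H | E) ≈ 0.898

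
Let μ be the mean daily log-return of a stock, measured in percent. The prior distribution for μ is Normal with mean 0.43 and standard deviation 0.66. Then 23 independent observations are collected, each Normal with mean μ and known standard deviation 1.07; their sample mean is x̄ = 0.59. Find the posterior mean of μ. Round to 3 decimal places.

With known σ, the Normal prior is conjugate. Weight on the data is w = (n/σ²)/(n/σ² + 1/τ₀²) = 20.0891/(20.0891+2.29568) = 0.89744.
Posterior mean = w·x̄ + (1−w)·μ₀ = 0.89744·0.59 + 0.10256·0.43 = 0.574.

Posterior mean ≈ 0.574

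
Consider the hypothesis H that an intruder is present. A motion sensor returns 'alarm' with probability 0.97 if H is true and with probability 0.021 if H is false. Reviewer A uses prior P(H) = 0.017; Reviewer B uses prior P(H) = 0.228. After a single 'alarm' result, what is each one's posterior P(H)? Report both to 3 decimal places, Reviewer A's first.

The likelihood ratio for an 'alarm' result is 0.97/0.021 = 46.190.
Reviewer A: prior odds 0.017/0.983 = 0.017294; posterior odds 0.79882; posterior probability 0.444.
Reviewer B: prior odds 0.228/0.772 = 0.29534; posterior odds 13.642; posterior probability 0.932.

Reviewer A: 0.444; Reviewer B: 0.932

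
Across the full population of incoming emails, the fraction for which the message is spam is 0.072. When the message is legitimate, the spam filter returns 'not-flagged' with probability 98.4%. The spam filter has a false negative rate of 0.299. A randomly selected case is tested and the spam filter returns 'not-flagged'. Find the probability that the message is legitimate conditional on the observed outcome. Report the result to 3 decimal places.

P(¬H | E) ≈ 0.977

Let H be the event that the message is spam. P(H) = 0.072, so P(¬H) = 0.928. With E the 'not-flagged' result, P(E|H) = 0.299 and P(E|¬H) = 0.984.
P(E) = 0.299·0.072 + 0.984·0.928 = 0.021528 + 0.91315 = 0.93468.
By Bayes' theorem, P(H|E) = 0.021528 / 0.93468 = 0.023. Hence P(¬H|E) = 1 − 0.023 = 0.977.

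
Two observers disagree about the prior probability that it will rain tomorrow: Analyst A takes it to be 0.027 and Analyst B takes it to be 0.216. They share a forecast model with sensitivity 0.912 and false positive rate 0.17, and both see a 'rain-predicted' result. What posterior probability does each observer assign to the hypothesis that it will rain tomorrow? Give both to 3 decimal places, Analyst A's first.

Analyst A: 0.130; Analyst B: 0.596

The likelihood ratio for a 'rain-predicted' result is 0.912/0.17 = 5.3647.
Analyst A: prior odds 0.027/0.973 = 0.027749; posterior odds 0.14887; posterior probability 0.130.
Analyst B: prior odds 0.216/0.784 = 0.27551; posterior odds 1.4780; posterior probability 0.596.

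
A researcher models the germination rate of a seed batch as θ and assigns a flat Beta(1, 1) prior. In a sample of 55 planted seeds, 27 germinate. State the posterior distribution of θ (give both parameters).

The binomial likelihood is conjugate to the Beta prior: with 27 successes and 28 failures, the posterior is Beta(1+27, 1+28) = Beta(28, 29).

Posterior: Beta(28, 29)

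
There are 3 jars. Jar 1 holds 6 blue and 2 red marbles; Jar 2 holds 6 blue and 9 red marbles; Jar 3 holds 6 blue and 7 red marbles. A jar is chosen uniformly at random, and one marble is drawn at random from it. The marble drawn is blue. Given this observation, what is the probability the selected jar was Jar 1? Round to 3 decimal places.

P(blue|Jar 1) = 0.75; P(blue|Jar 2) = 0.4; P(blue|Jar 3) = 0.4615.
Prior × likelihood for each source: 0.333333·0.75=0.2500, 0.333333·0.4=0.1333, 0.333333·0.4615=0.1538. Summing gives P(blue) = 0.53718.
P(Jar 1 | blue) = 0.2500 / 0.53718 = 0.465.

Posterior probability ≈ 0.465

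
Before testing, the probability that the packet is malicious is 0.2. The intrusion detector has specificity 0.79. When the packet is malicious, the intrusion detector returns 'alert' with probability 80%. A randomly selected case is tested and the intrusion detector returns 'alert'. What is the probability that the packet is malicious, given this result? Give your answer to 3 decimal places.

Write H for 'the packet is malicious'. Prior odds H:¬H = 0.2/0.8 = 0.25000. For the 'alert' outcome, the likelihood ratio is 0.8/0.21 = 3.8095.
Posterior odds = 0.25000 × 3.8095 = 0.95238, so P(H|E) = 0.95238/(1+0.95238) = 0.488.

P(H | E) ≈ 0.488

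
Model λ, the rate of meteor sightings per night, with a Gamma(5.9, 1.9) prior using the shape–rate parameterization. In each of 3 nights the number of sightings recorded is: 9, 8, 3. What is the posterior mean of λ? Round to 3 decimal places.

Posterior mean ≈ 5.286

Total count ∑xᵢ = 20 over n = 3 nights.
Gamma is conjugate to the Poisson likelihood: posterior is Gamma(shape = 5.9+20 = 25.9, rate = 1.9+3 = 4.9).
Posterior mean = shape/rate = 25.9/4.9 = 5.286.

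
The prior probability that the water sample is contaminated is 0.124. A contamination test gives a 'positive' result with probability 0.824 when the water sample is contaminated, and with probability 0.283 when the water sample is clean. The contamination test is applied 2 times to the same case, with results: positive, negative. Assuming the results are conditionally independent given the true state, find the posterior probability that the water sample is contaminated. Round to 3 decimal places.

Let H be the event that the water sample is contaminated; start with P(H) = 0.124. P('positive'|H) = 0.824, P('positive'|¬H) = 0.283.
Update on result 1 ('positive'): P(H) ← 0.824·0.1240 / (0.824·0.1240 + 0.283·0.8760) = 0.10218/0.35008 = 0.2919.
Update on result 2 ('negative'): P(H) ← 0.176·0.2919 / (0.176·0.2919 + 0.717·0.7081) = 0.051368/0.55910 = 0.0919.

Posterior P(H) ≈ 0.092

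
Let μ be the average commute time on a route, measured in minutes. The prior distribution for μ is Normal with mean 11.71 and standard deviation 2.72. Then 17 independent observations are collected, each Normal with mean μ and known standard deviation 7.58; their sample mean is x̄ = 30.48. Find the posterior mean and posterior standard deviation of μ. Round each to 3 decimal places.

Prior precision 1/τ₀² = 1/2.72² = 0.135164; data precision n/σ² = 17/7.58² = 0.295877.
Posterior precision = 0.135164 + 0.295877 = 0.431041, giving posterior SD = 1/√0.431041 = 1.523.
Posterior mean = (0.135164·11.71 + 0.295877·30.48) / 0.431041 = 24.594.

Posterior mean ≈ 24.594; posterior SD ≈ 1.523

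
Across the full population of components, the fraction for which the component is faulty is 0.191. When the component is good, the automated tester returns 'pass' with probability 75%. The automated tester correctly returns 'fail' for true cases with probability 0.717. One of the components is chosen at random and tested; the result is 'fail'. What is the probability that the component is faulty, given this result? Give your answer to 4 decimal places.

P(H | E) ≈ 0.4037

Let H be the event that the component is faulty. P(H) = 0.191, so P(¬H) = 0.809. With E the 'fail' result, P(E|H) = 0.717 and P(E|¬H) = 0.25.
P(E) = 0.717·0.191 + 0.25·0.809 = 0.13695 + 0.20225 = 0.33920.
By Bayes' theorem, P(H|E) = 0.13695 / 0.33920 = 0.4037.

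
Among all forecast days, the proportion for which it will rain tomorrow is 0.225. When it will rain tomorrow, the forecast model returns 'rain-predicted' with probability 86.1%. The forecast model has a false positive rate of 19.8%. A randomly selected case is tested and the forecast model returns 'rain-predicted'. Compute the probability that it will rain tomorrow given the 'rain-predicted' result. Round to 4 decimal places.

Write H for 'it will rain tomorrow'. Prior odds H:¬H = 0.225/0.775 = 0.29032. For the 'rain-predicted' outcome, the likelihood ratio is 0.861/0.198 = 4.3485.
Posterior odds = 0.29032 × 4.3485 = 1.2625, so P(H|E) = 1.2625/(1+1.2625) = 0.5580.

P(H | E) ≈ 0.5580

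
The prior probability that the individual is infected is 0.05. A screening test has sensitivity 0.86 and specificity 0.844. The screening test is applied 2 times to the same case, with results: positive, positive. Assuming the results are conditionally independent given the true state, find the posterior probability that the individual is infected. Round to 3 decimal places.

With H the event that the individual is infected, the joint likelihood of the observed sequence is P(data|H) = 0.86·0.86 = 0.73960 and P(data|¬H) = 0.156·0.156 = 0.024336.
Bayes: P(H|data) = 0.05·0.73960 / (0.05·0.73960 + 0.95·0.024336) = 0.036980/0.060099 = 0.6153.

Posterior P(H) ≈ 0.615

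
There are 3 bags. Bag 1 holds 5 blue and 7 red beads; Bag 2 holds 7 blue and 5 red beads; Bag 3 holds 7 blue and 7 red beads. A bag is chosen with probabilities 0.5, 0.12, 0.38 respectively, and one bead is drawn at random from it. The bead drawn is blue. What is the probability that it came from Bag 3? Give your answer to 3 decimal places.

Posterior probability ≈ 0.406

Tabulate prior·likelihood by source: [1] prior 0.5, lik 0.4167, product 0.2083; [2] prior 0.12, lik 0.5833, product 0.07000; [3] prior 0.38, lik 0.5, product 0.1900.
Normalizing constant = 0.46833; the posterior for Bag 3 is its product over the sum, 0.1900/0.46833 = 0.406.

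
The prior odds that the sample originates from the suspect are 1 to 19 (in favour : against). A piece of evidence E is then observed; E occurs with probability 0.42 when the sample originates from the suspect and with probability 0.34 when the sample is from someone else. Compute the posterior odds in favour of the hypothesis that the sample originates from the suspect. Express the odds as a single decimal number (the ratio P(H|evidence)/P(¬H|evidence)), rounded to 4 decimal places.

Prior odds = 1/19 = 0.052632. In log-odds, ln(0.052632) = -2.9444.
Add log likelihood ratio: ln(1.2353) = 0.21131.
Posterior log-odds = -2.7331, so posterior odds = exp(-2.7331) = 0.065015.

Posterior odds ≈ 0.0650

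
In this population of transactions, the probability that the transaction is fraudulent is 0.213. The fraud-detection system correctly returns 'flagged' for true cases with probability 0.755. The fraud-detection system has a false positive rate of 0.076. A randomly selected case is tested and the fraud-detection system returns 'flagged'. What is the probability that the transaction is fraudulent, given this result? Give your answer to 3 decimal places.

P(H | E) ≈ 0.729

Let H be the event that the transaction is fraudulent. P(H) = 0.213, so P(¬H) = 0.787. With E the 'flagged' result, P(E|H) = 0.755 and P(E|¬H) = 0.076.
P(E) = 0.755·0.213 + 0.076·0.787 = 0.16081 + 0.059812 = 0.22063.
By Bayes' theorem, P(H|E) = 0.16081 / 0.22063 = 0.729.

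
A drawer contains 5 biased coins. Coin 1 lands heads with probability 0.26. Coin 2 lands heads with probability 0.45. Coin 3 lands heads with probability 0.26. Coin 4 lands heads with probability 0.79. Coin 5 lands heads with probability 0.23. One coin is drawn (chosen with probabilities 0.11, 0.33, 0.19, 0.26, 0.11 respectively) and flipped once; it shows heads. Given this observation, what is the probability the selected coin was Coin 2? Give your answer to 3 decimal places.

Posterior probability ≈ 0.325

P(heads|C1) = 0.26; P(heads|C2) = 0.45; P(heads|C3) = 0.26; P(heads|C4) = 0.79; P(heads|C5) = 0.23.
Prior × likelihood for each source: 0.11·0.26=0.02860, 0.33·0.45=0.1485, 0.19·0.26=0.04940, 0.26·0.79=0.2054, 0.11·0.23=0.02530. Summing gives P(heads) = 0.45720.
P(Coin 2 | heads) = 0.1485 / 0.45720 = 0.325.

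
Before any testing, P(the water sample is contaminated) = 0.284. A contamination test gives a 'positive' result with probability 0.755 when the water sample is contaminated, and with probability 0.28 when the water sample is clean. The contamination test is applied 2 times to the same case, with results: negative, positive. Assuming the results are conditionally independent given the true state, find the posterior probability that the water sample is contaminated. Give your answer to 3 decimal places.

Let H be the event that the water sample is contaminated; start with P(H) = 0.284. P('positive'|H) = 0.755, P('positive'|¬H) = 0.28.
Update on result 1 ('negative'): P(H) ← 0.245·0.2840 / (0.245·0.2840 + 0.72·0.7160) = 0.069580/0.58510 = 0.1189.
Update on result 2 ('positive'): P(H) ← 0.755·0.1189 / (0.755·0.1189 + 0.28·0.8811) = 0.089784/0.33649 = 0.2668.

Posterior P(H) ≈ 0.267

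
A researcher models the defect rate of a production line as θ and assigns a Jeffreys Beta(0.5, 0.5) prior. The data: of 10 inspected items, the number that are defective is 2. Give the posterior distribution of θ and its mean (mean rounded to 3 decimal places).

Posterior: Beta(2.5, 8.5); mean ≈ 0.227

The binomial likelihood is conjugate to the Beta prior: with 2 successes and 8 failures, the posterior is Beta(0.5+2, 0.5+8) = Beta(2.5, 8.5).
Posterior mean = α/(α+β) = 2.5/11 = 0.227.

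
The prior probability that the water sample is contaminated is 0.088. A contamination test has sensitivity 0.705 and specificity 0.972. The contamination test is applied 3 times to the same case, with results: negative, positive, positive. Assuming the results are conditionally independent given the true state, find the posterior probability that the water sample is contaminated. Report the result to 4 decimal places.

Posterior P(H) ≈ 0.9489

Let H be the event that the water sample is contaminated; start with P(H) = 0.088. P('positive'|H) = 0.705, P('positive'|¬H) = 0.028.
Update on result 1 ('negative'): P(H) ← 0.295·0.0880 / (0.295·0.0880 + 0.972·0.9120) = 0.025960/0.91242 = 0.0285.
Update on result 2 ('positive'): P(H) ← 0.705·0.0285 / (0.705·0.0285 + 0.028·0.9715) = 0.020058/0.047262 = 0.4244.
Update on result 3 ('positive'): P(H) ← 0.705·0.4244 / (0.705·0.4244 + 0.028·0.5756) = 0.29921/0.31533 = 0.9489.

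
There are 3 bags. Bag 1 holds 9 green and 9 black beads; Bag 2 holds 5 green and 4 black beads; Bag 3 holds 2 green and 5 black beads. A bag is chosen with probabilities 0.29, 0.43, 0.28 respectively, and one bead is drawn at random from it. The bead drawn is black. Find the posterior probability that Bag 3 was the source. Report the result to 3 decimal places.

Tabulate prior·likelihood by source: [1] prior 0.29, lik 0.5, product 0.1450; [2] prior 0.43, lik 0.4444, product 0.1911; [3] prior 0.28, lik 0.7143, product 0.2000.
Normalizing constant = 0.53611; the posterior for Bag 3 is its product over the sum, 0.2000/0.53611 = 0.373.

Posterior probability ≈ 0.373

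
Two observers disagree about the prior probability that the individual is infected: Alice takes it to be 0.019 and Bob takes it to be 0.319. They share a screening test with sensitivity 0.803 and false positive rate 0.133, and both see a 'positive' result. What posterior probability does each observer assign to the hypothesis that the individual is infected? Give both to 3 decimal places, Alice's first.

P('+'|H) = 0.803, P('+'|¬H) = 0.133.
Alice: numerator 0.803·0.019 = 0.015257; evidence = 0.015257+0.133·0.981 = 0.14573; posterior = 0.105.
Bob: numerator 0.803·0.319 = 0.25616; evidence = 0.25616+0.133·0.681 = 0.34673; posterior = 0.739.

Alice: 0.105; Bob: 0.739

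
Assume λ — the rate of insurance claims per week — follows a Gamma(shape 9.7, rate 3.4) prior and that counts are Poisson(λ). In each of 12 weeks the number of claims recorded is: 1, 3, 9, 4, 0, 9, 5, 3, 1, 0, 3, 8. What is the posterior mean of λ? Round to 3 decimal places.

Total count ∑xᵢ = 46 over n = 12 weeks.
Gamma is conjugate to the Poisson likelihood: posterior is Gamma(shape = 9.7+46 = 55.7, rate = 3.4+12 = 15.4).
Posterior mean = shape/rate = 55.7/15.4 = 3.617.

Posterior mean ≈ 3.617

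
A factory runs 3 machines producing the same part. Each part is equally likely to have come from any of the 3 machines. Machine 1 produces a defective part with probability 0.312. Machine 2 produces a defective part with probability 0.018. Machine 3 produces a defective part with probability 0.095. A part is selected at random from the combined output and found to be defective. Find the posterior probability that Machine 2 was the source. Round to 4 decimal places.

Posterior probability ≈ 0.0424

P(defective|M1) = 0.312; P(defective|M2) = 0.018; P(defective|M3) = 0.095.
Prior × likelihood for each source: 0.333333·0.312=0.1040, 0.333333·0.018=0.006000, 0.333333·0.095=0.03167. Summing gives P(defective) = 0.14167.
P(Machine 2 | defective) = 0.006000 / 0.14167 = 0.0424.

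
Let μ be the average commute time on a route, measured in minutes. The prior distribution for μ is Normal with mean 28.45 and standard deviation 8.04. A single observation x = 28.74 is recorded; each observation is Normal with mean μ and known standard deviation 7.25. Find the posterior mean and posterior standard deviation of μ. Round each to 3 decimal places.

Posterior mean ≈ 28.610; posterior SD ≈ 5.384

Prior precision 1/τ₀² = 1/8.04² = 0.0154699; data precision n/σ² = 1/7.25² = 0.0190250.
Posterior precision = 0.0154699 + 0.0190250 = 0.0344949, giving posterior SD = 1/√0.0344949 = 5.384.
Posterior mean = (0.0154699·28.45 + 0.0190250·28.74) / 0.0344949 = 28.610.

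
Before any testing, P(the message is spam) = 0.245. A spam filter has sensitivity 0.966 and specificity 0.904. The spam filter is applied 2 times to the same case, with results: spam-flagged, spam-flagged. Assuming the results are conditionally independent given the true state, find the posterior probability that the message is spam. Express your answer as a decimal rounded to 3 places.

Posterior P(H) ≈ 0.970

With H the event that the message is spam, the joint likelihood of the observed sequence is P(data|H) = 0.966·0.966 = 0.93316 and P(data|¬H) = 0.096·0.096 = 0.0092160.
Bayes: P(H|data) = 0.245·0.93316 / (0.245·0.93316 + 0.755·0.0092160) = 0.22862/0.23558 = 0.9705.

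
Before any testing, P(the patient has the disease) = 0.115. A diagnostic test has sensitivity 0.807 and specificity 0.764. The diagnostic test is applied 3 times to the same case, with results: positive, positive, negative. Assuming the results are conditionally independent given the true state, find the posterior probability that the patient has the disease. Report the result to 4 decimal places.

Posterior P(H) ≈ 0.2774

With H the event that the patient has the disease, the joint likelihood of the observed sequence is P(data|H) = 0.807·0.807·0.193 = 0.12569 and P(data|¬H) = 0.236·0.236·0.764 = 0.042552.
Bayes: P(H|data) = 0.115·0.12569 / (0.115·0.12569 + 0.885·0.042552) = 0.014454/0.052113 = 0.2774.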